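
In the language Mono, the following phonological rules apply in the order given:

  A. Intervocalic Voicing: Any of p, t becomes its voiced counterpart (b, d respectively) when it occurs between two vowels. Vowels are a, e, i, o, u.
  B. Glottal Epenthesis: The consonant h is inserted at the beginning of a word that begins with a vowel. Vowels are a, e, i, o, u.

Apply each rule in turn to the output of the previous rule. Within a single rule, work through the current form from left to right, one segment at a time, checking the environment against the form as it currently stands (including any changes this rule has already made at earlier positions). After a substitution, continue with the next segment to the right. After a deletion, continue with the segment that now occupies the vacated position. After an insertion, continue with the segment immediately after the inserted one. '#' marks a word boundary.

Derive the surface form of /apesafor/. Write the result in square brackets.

A Intervocalic Voicing: [apesafor] → [abesafor]
B Glottal Epenthesis: [abesafor] → [habesafor]

[habesafor]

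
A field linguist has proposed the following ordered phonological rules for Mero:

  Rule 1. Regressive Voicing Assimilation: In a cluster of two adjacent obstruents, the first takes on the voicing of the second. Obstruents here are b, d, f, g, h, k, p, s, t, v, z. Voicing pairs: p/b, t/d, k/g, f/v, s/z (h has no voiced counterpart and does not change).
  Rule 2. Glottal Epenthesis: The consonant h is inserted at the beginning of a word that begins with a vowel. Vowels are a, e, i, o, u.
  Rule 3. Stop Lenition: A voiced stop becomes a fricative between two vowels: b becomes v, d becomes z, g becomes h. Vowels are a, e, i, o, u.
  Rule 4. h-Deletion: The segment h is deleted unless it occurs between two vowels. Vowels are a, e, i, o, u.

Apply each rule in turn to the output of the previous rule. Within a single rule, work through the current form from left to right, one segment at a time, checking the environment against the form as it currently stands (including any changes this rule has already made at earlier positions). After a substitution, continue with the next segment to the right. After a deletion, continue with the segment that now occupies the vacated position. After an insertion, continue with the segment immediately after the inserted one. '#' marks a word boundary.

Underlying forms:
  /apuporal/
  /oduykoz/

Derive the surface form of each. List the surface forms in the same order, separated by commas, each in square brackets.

/apuporal/:
  Rule 1 Regressive Voicing Assimilation: no change — [apuporal]
  Rule 2 Glottal Epenthesis: [apuporal] → [hapuporal]
  Rule 3 Stop Lenition: no change — [hapuporal]
  Rule 4 h-Deletion: [hapuporal] → [apuporal]
/oduykoz/:
  Rule 1 Regressive Voicing Assimilation: no change — [oduykoz]
  Rule 2 Glottal Epenthesis: [oduykoz] → [hoduykoz]
  Rule 3 Stop Lenition: [hoduykoz] → [hozuykoz]
  Rule 4 h-Deletion: [hozuykoz] → [ozuykoz]

[apuporal], [ozuykoz]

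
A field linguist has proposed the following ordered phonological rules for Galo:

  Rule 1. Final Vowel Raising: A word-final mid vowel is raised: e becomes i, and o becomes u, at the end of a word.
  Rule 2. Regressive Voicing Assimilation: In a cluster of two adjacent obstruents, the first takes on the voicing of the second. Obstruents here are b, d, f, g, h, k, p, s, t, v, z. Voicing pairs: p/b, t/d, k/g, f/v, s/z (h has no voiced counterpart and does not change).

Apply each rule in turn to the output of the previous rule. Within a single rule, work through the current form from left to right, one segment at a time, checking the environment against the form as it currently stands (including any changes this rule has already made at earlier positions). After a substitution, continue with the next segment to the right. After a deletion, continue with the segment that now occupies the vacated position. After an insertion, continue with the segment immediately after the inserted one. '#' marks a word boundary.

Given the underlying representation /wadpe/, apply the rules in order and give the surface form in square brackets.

[watpi]

Rule 1 Final Vowel Raising: [wadpe] → [wadpi]
Rule 2 Regressive Voicing Assimilation: [wadpi] → [watpi]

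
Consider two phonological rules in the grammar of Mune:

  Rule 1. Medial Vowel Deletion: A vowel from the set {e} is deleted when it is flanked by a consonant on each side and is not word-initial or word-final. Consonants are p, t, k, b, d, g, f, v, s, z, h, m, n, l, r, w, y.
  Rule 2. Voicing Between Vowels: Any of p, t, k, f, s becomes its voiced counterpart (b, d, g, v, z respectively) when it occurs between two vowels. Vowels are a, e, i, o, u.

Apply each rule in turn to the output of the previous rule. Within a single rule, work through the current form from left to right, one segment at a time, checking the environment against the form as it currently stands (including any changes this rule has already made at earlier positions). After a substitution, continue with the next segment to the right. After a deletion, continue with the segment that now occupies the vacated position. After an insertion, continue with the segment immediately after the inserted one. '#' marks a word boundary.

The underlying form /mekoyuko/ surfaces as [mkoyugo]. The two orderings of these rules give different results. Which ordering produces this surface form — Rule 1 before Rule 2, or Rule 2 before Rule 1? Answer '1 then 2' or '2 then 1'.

Order 1 then 2:
  1 Medial Vowel Deletion: [mekoyuko] → [mkoyuko]
  2 Voicing Between Vowels: [mkoyuko] → [mkoyugo]
  result: [mkoyugo]
Order 2 then 1:
  2 Voicing Between Vowels: [mekoyuko] → [megoyugo]
  1 Medial Vowel Deletion: [megoyugo] → [mgoyugo]
  result: [mgoyugo]

1 then 2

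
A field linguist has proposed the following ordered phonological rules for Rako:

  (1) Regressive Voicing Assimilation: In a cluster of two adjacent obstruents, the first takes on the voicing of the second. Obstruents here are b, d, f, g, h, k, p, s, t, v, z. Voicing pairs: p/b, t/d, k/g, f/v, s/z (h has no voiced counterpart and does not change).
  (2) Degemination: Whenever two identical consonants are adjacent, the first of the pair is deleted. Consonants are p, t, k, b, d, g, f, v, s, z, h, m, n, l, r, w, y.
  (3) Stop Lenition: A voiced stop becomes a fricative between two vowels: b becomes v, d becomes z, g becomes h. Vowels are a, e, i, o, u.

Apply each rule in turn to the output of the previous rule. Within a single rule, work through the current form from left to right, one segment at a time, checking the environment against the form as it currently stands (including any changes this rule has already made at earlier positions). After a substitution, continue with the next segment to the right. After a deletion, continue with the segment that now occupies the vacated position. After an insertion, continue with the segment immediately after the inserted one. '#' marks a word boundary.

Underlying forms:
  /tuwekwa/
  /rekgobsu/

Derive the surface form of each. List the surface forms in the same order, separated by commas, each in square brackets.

/tuwekwa/:
  (1) Regressive Voicing Assimilation: no change — [tuwekwa]
  (2) Degemination: no change — [tuwekwa]
  (3) Stop Lenition: no change — [tuwekwa]
/rekgobsu/:
  (1) Regressive Voicing Assimilation: [rekgobsu] → [reggopsu]
  (2) Degemination: [reggopsu] → [regopsu]
  (3) Stop Lenition: [regopsu] → [rehopsu]

[tuwekwa], [rehopsu]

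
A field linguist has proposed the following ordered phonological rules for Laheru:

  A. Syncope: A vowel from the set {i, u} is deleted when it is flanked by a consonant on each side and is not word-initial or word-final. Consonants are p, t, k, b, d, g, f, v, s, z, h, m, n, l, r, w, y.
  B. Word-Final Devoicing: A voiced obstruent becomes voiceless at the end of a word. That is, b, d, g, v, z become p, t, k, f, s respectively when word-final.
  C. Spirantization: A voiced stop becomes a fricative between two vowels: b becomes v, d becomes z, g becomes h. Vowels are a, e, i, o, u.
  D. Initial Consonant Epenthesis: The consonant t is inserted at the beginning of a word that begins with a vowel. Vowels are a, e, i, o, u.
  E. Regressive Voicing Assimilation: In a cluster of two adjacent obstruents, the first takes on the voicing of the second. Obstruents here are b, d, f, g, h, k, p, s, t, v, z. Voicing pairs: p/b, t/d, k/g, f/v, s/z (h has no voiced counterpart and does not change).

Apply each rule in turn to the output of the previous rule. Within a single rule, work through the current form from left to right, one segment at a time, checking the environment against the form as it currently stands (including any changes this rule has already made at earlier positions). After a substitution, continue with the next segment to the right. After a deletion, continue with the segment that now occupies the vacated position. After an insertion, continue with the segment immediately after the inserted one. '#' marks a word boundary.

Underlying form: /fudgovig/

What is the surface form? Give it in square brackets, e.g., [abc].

[vdgofk]

A Syncope: [fudgovig] → [fdgovg]
B Word-Final Devoicing: [fdgovg] → [fdgovk]
C Spirantization: no change — [fdgovk]
D Initial Consonant Epenthesis: no change — [fdgovk]
E Regressive Voicing Assimilation: [fdgovk] → [vdgofk]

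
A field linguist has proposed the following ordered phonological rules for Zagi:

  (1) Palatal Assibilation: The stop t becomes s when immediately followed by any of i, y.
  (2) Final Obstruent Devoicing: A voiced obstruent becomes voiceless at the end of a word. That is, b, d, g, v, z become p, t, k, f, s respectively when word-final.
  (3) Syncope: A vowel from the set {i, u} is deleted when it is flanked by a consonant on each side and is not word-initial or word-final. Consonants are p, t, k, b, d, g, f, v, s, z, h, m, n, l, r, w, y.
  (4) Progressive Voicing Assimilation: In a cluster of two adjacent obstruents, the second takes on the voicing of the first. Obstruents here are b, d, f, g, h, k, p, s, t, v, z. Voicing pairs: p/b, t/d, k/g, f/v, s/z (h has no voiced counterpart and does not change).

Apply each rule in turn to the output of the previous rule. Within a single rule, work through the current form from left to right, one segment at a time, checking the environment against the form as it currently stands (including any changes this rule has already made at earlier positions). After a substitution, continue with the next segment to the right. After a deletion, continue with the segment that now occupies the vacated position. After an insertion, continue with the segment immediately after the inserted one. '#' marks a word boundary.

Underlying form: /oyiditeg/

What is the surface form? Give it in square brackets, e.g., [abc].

(1) Palatal Assibilation: no change — [oyiditeg]
(2) Final Obstruent Devoicing: [oyiditeg] → [oyiditek]
(3) Syncope: [oyiditek] → [oydtek]
(4) Progressive Voicing Assimilation: [oydtek] → [oyddek]

[oyddek]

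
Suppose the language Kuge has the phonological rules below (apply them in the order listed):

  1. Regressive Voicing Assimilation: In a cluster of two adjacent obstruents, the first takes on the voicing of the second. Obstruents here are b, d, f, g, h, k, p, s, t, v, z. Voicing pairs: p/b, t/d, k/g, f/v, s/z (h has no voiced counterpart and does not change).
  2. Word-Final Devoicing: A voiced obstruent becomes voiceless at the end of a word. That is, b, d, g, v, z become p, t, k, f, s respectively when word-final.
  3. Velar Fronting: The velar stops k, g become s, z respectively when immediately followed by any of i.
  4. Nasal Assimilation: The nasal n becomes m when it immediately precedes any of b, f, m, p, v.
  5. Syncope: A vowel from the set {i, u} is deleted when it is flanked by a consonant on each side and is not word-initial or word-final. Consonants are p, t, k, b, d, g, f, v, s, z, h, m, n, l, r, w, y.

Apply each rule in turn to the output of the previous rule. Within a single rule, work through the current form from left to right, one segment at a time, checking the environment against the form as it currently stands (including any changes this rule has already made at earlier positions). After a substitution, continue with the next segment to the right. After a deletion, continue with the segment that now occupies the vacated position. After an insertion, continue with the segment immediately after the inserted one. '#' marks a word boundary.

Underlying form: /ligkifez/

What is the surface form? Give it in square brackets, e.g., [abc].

1 Regressive Voicing Assimilation: [ligkifez] → [likkifez]
2 Word-Final Devoicing: [likkifez] → [likkifes]
3 Velar Fronting: [likkifes] → [liksifes]
4 Nasal Assimilation: no change — [liksifes]
5 Syncope: [liksifes] → [lksfes]

[lksfes]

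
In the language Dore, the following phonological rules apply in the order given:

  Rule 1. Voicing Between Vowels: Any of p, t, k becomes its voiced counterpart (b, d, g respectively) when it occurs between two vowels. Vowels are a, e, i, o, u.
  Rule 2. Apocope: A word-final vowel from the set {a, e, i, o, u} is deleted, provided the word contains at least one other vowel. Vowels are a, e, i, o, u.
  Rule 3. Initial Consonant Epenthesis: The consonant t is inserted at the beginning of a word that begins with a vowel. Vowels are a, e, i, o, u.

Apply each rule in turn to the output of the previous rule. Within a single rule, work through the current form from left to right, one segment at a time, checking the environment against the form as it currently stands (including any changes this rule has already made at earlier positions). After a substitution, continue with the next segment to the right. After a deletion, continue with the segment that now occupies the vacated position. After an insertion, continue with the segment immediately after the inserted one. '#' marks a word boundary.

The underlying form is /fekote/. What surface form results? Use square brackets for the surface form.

Rule 1 Voicing Between Vowels: [fekote] → [fegode]
Rule 2 Apocope: [fegode] → [fegod]
Rule 3 Initial Consonant Epenthesis: no change — [fegod]

[fegod]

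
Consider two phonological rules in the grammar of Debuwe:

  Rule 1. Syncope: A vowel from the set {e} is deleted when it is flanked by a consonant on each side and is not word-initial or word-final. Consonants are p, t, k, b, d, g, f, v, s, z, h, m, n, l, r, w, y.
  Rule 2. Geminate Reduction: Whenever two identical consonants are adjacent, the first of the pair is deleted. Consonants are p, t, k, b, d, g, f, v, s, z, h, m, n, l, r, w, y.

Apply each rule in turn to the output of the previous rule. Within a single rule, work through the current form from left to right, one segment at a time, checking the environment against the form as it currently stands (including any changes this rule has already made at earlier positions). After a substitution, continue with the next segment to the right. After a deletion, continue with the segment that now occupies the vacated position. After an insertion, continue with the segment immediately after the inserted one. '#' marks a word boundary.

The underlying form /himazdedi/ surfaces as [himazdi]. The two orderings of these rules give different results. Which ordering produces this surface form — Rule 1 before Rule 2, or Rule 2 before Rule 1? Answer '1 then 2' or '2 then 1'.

Order 1 then 2:
  1 Syncope: [himazdedi] → [himazddi]
  2 Geminate Reduction: [himazddi] → [himazdi]
  result: [himazdi]
Order 2 then 1:
  2 Geminate Reduction: no change — [himazdedi]
  1 Syncope: [himazdedi] → [himazddi]
  result: [himazddi]

1 then 2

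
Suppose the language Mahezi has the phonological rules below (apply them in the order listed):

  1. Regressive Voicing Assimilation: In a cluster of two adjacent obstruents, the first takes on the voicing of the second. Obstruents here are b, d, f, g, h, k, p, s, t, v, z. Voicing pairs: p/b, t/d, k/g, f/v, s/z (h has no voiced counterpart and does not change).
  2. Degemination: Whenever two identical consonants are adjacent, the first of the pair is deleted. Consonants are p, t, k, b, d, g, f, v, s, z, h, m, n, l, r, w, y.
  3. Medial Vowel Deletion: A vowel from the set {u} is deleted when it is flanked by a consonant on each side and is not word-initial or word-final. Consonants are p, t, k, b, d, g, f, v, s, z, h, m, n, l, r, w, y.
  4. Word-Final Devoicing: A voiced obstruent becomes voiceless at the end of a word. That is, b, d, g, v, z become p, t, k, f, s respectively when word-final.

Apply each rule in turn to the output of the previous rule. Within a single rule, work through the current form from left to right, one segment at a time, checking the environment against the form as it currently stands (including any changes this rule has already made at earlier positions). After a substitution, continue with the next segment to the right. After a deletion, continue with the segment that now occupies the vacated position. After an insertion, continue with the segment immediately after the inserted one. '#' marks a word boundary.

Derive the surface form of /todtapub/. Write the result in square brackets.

[totapp]

1 Regressive Voicing Assimilation: [todtapub] → [tottapub]
2 Degemination: [tottapub] → [totapub]
3 Medial Vowel Deletion: [totapub] → [totapb]
4 Word-Final Devoicing: [totapb] → [totapp]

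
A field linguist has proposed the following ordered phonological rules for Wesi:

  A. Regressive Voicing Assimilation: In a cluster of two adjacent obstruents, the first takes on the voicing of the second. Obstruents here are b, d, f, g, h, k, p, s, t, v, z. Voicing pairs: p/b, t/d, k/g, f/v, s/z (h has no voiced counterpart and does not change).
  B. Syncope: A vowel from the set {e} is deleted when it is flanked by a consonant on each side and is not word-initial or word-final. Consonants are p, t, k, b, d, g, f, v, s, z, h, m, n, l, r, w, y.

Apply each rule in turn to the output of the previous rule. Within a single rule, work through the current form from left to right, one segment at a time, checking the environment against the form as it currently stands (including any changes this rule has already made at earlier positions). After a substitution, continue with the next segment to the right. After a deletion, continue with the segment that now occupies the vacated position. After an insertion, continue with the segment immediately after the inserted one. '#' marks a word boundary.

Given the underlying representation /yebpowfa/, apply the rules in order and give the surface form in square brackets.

[yppowfa]

A Regressive Voicing Assimilation: [yebpowfa] → [yeppowfa]
B Syncope: [yeppowfa] → [yppowfa]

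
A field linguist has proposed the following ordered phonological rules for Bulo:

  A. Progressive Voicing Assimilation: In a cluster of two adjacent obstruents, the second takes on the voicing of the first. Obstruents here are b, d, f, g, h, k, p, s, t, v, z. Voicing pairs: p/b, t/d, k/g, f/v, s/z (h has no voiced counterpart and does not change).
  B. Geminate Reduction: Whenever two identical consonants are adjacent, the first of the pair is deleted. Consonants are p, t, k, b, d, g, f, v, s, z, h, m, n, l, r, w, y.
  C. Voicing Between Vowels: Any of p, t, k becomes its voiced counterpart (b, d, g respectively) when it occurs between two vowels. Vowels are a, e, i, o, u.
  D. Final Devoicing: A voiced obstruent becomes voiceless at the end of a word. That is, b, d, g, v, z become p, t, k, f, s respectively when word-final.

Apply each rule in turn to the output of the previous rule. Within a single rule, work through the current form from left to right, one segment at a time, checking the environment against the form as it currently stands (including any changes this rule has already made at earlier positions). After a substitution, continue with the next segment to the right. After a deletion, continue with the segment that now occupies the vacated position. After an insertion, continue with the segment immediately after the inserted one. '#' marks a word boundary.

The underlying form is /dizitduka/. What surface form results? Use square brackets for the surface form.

A Progressive Voicing Assimilation: [dizitduka] → [dizittuka]
B Geminate Reduction: [dizittuka] → [dizituka]
C Voicing Between Vowels: [dizituka] → [diziduga]
D Final Devoicing: no change — [diziduga]

[diziduga]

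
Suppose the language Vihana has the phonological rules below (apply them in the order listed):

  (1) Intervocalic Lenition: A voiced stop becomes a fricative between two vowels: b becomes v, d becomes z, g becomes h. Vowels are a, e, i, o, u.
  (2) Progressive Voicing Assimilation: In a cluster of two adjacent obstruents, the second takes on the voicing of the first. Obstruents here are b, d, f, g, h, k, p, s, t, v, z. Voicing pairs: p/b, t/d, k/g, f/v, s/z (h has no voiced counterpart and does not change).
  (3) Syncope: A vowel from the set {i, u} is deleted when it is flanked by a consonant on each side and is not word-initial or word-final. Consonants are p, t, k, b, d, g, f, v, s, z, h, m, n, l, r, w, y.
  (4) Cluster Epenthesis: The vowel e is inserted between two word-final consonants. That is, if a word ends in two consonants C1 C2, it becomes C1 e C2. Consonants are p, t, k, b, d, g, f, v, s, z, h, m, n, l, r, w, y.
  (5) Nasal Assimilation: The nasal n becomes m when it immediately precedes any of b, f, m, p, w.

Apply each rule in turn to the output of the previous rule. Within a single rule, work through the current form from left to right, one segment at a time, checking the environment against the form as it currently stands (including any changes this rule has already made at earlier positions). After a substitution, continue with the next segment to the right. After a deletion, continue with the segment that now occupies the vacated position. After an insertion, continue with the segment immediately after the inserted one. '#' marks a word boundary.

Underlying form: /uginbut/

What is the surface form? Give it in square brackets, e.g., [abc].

[uhmbet]

(1) Intervocalic Lenition: [uginbut] → [uhinbut]
(2) Progressive Voicing Assimilation: no change — [uhinbut]
(3) Syncope: [uhinbut] → [uhnbt]
(4) Cluster Epenthesis: [uhnbt] → [uhnbet]
(5) Nasal Assimilation: [uhnbet] → [uhmbet]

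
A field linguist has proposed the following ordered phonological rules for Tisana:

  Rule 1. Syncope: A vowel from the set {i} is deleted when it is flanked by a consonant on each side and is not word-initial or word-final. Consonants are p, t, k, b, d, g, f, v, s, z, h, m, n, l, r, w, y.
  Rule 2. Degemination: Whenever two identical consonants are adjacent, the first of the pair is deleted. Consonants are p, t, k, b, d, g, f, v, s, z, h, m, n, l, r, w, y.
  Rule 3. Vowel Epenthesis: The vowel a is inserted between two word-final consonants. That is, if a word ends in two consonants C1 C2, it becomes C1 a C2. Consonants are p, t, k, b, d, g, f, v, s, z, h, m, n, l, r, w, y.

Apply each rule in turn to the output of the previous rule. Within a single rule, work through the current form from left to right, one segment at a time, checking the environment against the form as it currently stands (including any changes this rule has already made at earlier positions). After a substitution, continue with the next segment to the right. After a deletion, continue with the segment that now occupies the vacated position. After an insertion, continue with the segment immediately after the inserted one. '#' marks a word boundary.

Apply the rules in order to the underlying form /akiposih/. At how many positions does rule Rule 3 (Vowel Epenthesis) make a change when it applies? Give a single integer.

Rule 1 Syncope: [akiposih] → [akposh]
Rule 2 Degemination: no change — [akposh]
Rule 3 Vowel Epenthesis: [akposh] → [akposah]
Rule Rule 3 changed 1 position(s).

1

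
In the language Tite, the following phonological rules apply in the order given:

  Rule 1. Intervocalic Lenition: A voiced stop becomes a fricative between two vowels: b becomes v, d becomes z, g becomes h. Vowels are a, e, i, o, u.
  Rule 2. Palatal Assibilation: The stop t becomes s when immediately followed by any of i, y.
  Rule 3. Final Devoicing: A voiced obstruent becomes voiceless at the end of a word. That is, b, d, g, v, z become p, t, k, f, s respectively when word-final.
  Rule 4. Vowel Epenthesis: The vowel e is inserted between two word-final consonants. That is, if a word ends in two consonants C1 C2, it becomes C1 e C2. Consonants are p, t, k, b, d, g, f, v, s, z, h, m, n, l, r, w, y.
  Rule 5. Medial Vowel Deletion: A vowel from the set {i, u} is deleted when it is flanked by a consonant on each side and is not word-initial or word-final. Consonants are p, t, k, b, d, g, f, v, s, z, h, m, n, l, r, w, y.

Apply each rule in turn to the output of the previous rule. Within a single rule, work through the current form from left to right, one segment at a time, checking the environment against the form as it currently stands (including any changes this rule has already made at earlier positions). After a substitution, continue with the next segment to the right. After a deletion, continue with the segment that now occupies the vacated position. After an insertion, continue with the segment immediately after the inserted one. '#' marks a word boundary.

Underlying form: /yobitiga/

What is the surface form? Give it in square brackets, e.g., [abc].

[yovsha]

Rule 1 Intervocalic Lenition: [yobitiga] → [yovitiha]
Rule 2 Palatal Assibilation: [yovitiha] → [yovisiha]
Rule 3 Final Devoicing: no change — [yovisiha]
Rule 4 Vowel Epenthesis: no change — [yovisiha]
Rule 5 Medial Vowel Deletion: [yovisiha] → [yovsha]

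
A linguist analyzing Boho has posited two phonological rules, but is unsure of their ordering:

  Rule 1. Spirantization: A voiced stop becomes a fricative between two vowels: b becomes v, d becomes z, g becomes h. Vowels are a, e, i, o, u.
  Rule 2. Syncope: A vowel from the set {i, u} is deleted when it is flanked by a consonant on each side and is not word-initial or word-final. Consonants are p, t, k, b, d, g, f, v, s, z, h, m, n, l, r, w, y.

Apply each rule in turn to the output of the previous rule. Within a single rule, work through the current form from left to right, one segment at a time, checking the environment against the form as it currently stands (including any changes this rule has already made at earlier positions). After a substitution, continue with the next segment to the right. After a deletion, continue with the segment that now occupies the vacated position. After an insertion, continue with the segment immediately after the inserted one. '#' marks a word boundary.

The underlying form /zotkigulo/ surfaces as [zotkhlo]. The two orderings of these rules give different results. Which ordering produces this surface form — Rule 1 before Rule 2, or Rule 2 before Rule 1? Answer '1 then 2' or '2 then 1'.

1 then 2

Order 1 then 2:
  1 Spirantization: [zotkigulo] → [zotkihulo]
  2 Syncope: [zotkihulo] → [zotkhlo]
  result: [zotkhlo]
Order 2 then 1:
  2 Syncope: [zotkigulo] → [zotkglo]
  1 Spirantization: no change — [zotkglo]
  result: [zotkglo]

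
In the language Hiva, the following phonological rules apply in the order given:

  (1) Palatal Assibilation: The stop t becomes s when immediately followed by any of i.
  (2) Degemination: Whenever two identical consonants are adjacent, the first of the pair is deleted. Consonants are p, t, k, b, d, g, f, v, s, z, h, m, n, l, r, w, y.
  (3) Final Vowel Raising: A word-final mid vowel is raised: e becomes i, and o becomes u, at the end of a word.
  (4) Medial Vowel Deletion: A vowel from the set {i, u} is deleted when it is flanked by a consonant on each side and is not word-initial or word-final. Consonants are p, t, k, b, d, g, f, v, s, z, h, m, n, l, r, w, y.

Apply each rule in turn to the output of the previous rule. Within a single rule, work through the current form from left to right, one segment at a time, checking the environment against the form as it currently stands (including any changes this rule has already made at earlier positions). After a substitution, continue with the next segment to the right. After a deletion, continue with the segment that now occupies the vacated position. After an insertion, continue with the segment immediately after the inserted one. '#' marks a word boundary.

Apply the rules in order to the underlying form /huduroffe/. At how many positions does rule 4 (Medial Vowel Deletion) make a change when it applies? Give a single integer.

(1) Palatal Assibilation: no change — [huduroffe]
(2) Degemination: [huduroffe] → [hudurofe]
(3) Final Vowel Raising: [hudurofe] → [hudurofi]
(4) Medial Vowel Deletion: [hudurofi] → [hdrofi]
Rule 4 changed 2 position(s).

2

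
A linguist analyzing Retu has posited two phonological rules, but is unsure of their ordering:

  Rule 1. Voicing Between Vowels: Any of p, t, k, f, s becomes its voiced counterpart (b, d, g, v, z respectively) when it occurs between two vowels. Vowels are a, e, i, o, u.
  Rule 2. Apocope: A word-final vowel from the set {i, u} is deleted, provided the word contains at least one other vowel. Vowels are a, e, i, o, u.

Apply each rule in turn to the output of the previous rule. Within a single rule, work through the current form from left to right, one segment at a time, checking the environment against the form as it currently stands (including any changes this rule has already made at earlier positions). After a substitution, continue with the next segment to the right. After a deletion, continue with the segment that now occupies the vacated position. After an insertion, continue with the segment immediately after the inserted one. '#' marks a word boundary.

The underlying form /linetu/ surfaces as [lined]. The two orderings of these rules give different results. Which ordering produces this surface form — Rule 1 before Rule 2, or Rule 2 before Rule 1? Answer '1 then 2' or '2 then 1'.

Order 1 then 2:
  1 Voicing Between Vowels: [linetu] → [linedu]
  2 Apocope: [linedu] → [lined]
  result: [lined]
Order 2 then 1:
  2 Apocope: [linetu] → [linet]
  1 Voicing Between Vowels: no change — [linet]
  result: [linet]

1 then 2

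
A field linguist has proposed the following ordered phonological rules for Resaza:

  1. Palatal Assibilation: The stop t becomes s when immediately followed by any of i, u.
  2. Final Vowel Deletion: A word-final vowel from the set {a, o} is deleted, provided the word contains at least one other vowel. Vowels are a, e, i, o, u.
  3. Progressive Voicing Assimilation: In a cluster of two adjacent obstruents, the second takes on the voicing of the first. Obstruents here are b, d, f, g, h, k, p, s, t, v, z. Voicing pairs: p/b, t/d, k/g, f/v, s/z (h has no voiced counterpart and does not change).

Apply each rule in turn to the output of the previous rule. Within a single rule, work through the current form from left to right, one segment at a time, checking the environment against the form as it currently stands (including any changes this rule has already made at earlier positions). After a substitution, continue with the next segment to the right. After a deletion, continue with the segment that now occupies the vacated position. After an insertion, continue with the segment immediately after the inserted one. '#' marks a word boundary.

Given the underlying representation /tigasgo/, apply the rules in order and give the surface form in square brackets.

1 Palatal Assibilation: [tigasgo] → [sigasgo]
2 Final Vowel Deletion: [sigasgo] → [sigasg]
3 Progressive Voicing Assimilation: [sigasg] → [sigask]

[sigask]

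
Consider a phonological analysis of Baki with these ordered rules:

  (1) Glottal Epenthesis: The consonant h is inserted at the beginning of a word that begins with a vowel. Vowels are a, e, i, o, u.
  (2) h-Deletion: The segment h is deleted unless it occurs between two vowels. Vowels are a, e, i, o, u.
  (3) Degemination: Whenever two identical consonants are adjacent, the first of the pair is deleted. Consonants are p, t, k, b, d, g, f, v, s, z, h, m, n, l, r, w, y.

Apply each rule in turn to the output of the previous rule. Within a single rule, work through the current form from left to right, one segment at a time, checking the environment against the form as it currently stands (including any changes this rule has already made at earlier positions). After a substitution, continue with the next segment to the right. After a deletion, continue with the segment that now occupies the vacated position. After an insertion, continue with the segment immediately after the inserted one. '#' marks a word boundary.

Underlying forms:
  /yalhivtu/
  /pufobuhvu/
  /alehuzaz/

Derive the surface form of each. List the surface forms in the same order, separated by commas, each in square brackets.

[yalivtu], [pufobuvu], [alehuzaz]

/yalhivtu/:
  (1) Glottal Epenthesis: no change — [yalhivtu]
  (2) h-Deletion: [yalhivtu] → [yalivtu]
  (3) Degemination: no change — [yalivtu]
/pufobuhvu/:
  (1) Glottal Epenthesis: no change — [pufobuhvu]
  (2) h-Deletion: [pufobuhvu] → [pufobuvu]
  (3) Degemination: no change — [pufobuvu]
/alehuzaz/:
  (1) Glottal Epenthesis: [alehuzaz] → [halehuzaz]
  (2) h-Deletion: [halehuzaz] → [alehuzaz]
  (3) Degemination: no change — [alehuzaz]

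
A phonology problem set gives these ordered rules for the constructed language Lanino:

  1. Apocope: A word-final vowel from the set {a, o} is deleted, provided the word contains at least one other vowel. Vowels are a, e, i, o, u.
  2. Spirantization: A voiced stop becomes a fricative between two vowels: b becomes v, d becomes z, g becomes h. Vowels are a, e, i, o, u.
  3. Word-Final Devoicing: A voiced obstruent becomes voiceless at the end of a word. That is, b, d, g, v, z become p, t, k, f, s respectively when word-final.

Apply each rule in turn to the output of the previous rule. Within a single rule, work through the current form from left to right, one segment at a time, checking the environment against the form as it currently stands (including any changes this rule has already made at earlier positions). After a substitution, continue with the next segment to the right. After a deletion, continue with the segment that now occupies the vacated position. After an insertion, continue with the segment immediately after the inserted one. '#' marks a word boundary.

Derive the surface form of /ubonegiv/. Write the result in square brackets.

[uvonehif]

1 Apocope: no change — [ubonegiv]
2 Spirantization: [ubonegiv] → [uvonehiv]
3 Word-Final Devoicing: [uvonehiv] → [uvonehif]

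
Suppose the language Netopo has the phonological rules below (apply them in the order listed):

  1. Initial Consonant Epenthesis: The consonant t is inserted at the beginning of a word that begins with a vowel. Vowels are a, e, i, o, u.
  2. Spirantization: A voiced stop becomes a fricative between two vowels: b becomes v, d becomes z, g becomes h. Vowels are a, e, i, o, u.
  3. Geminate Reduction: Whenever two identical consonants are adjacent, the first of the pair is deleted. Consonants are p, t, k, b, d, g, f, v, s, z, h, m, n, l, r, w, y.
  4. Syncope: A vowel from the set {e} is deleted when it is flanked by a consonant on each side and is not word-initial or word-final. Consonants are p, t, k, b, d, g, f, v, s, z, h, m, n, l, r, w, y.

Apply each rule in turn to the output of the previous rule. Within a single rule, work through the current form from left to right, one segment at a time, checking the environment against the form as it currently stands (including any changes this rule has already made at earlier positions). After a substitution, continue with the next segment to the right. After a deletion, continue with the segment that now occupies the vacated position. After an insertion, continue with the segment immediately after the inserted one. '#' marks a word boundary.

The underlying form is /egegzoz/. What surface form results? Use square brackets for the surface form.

[thgzoz]

1 Initial Consonant Epenthesis: [egegzoz] → [tegegzoz]
2 Spirantization: [tegegzoz] → [tehegzoz]
3 Geminate Reduction: no change — [tehegzoz]
4 Syncope: [tehegzoz] → [thgzoz]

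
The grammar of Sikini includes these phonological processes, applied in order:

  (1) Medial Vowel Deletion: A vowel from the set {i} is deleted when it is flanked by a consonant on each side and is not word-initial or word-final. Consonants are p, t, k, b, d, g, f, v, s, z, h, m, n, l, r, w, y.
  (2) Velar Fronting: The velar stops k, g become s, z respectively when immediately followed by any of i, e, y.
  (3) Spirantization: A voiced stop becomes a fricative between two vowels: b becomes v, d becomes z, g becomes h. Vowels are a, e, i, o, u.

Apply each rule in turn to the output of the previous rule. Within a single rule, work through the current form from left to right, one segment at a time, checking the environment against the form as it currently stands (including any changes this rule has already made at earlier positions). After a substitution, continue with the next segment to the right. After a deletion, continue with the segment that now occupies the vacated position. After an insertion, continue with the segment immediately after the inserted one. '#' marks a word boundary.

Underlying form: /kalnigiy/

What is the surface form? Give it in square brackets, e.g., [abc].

(1) Medial Vowel Deletion: [kalnigiy] → [kalngy]
(2) Velar Fronting: [kalngy] → [kalnzy]
(3) Spirantization: no change — [kalnzy]

[kalnzy]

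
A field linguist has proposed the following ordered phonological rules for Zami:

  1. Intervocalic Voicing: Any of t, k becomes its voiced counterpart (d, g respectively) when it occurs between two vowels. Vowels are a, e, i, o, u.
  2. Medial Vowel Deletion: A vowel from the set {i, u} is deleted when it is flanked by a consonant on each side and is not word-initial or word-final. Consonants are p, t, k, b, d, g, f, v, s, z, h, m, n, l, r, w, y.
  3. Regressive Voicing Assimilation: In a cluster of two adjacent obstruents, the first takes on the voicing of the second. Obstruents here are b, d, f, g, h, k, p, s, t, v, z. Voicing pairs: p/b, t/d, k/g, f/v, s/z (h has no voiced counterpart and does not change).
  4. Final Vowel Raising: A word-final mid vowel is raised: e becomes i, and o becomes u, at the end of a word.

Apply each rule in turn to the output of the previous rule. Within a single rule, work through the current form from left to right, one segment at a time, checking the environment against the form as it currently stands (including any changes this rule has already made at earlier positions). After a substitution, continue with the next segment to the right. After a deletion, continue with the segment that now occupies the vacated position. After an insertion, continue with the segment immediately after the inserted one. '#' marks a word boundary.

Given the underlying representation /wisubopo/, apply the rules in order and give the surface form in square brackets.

[wzbopu]

1 Intervocalic Voicing: no change — [wisubopo]
2 Medial Vowel Deletion: [wisubopo] → [wsbopo]
3 Regressive Voicing Assimilation: [wsbopo] → [wzbopo]
4 Final Vowel Raising: [wzbopo] → [wzbopu]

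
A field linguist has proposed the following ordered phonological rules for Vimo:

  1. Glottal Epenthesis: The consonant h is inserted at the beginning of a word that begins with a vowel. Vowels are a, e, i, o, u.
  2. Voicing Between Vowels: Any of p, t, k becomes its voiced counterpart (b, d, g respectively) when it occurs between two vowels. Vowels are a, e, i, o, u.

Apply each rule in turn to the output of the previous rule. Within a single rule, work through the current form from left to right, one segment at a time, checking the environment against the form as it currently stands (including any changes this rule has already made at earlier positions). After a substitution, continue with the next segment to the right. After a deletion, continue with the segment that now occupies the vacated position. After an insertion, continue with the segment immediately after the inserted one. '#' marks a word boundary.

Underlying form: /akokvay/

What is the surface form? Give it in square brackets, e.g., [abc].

[hagokvay]

1 Glottal Epenthesis: [akokvay] → [hakokvay]
2 Voicing Between Vowels: [hakokvay] → [hagokvay]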